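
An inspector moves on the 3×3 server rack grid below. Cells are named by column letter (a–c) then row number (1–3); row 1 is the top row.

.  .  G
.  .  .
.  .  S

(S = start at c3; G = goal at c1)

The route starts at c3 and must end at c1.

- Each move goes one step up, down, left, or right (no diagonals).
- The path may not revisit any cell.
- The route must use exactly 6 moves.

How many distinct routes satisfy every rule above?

Need simple routes of exactly 6 moves from c3 to c1 (Manhattan distance 2, so 2 moves are spent on a detour and 2 undoing it).
Enumerating: c3 c2 b2 a2 a1 b1 c1 | c3 b3 b2 a2 a1 b1 c1 | c3 b3 a3 a2 a1 b1 c1 | c3 b3 a3 a2 b2 b1 c1 | c3 b3 a3 a2 b2 c2 c1.
That gives 5 routes.

5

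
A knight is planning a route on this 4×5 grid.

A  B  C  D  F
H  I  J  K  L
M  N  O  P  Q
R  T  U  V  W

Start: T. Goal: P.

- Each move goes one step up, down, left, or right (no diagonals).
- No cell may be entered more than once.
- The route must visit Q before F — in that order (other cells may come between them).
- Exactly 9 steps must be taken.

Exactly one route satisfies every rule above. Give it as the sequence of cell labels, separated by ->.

The waypoints must appear in the order Q, F, with no cell reused.
Route from T: right 3 to W, up 3 to F, left 1 to D, down 2 to P — 9 moves in all.
Check: order respected (Q at step 4, F at step 6); 9 moves as required.

T -> U -> V -> W -> Q -> L -> F -> D -> K -> P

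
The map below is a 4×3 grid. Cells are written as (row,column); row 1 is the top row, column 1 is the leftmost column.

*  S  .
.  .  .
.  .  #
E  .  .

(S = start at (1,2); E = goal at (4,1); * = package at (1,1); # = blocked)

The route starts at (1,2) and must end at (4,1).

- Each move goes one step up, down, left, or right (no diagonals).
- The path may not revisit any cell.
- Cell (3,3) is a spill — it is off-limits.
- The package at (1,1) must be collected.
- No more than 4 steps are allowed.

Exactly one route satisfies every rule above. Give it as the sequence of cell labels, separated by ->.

The budget equals the shortest possible length, so every move has to be on a shortest route through the required cells.
Route from (1,2): left 1 to (1,1), down 3 to (4,1) — 4 moves in all.
Check: all required cells visited; 4 ≤ 4 moves.

(1,2) -> (1,1) -> (2,1) -> (3,1) -> (4,1)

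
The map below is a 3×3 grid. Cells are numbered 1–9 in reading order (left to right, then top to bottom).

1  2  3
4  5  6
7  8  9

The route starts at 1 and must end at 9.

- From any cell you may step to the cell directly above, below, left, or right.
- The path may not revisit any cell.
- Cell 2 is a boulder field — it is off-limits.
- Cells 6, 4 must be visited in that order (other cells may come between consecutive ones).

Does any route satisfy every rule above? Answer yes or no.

no

Ignoring the required order, 2 revisit-free routes from 1 to 9 pass through all of 6 and 4; the waypoint orders that occur are 4 → 6 (2) — never 6 → 4.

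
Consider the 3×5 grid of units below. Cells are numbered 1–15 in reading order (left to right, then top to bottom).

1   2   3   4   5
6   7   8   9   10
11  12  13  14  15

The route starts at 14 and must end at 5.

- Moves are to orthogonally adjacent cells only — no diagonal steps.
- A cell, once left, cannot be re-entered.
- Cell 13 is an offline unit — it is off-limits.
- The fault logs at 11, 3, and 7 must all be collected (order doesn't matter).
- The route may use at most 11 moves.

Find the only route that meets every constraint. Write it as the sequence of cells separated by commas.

14, 9, 8, 7, 12, 11, 6, 1, 2, 3, 4, 5

Any route must reach 11, 3, and 7 and still end at 5 within 11 moves, so the order of the required stops is forced.
Route from 14: up 1 to 9, left 2 to 7, down 1 to 12, left 1 to 11, up 2 to 1, right 4 to 5 — 11 moves in all.
Check: all required cells visited; 11 ≤ 11 moves.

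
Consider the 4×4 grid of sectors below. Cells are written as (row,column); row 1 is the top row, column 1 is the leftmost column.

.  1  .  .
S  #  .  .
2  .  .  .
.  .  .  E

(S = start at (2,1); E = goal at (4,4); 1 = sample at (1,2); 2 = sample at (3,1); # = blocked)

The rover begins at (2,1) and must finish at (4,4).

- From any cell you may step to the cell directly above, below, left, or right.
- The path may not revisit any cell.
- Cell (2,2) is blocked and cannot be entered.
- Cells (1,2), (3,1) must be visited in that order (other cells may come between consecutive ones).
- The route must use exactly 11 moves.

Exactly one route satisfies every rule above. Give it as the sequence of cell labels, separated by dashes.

(2,1) - (1,1) - (1,2) - (1,3) - (2,3) - (3,3) - (3,2) - (3,1) - (4,1) - (4,2) - (4,3) - (4,4)

The waypoints must appear in the order (1,2), (3,1), with no cell reused.
Route from (2,1): up to (1,1), 2× right (reaching (1,3)), 2× down (reaching (3,3)), 2× left (reaching (3,1)), down to (4,1), 3× right (reaching (4,4)) — 11 moves in all.
Check: order respected (1 at step 2, 2 at step 7); 11 moves as required.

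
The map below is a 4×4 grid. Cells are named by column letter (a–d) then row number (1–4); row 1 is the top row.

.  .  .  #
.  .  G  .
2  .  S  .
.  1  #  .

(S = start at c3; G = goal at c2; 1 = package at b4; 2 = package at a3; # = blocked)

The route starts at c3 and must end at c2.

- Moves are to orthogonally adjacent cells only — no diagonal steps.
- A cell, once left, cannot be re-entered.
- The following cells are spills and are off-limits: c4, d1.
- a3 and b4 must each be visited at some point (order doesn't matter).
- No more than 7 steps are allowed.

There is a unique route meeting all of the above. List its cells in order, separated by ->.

The 7-move cap with required stops at a3, b4 leaves no slack for detours.
Route from c3: left to b3, down to b4, left to a4, 2× up (reaching a2), 2× right (reaching c2) — 7 moves in all.
Check: all required cells visited; 7 ≤ 7 moves.

c3 -> b3 -> b4 -> a4 -> a3 -> a2 -> b2 -> c2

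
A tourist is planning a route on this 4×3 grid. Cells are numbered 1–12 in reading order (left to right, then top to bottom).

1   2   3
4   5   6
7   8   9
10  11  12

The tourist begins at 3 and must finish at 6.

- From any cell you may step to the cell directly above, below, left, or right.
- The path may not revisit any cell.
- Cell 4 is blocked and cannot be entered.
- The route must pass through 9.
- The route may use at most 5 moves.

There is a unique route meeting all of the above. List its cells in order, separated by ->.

3 -> 2 -> 5 -> 8 -> 9 -> 6

The budget equals the shortest possible length, so every move has to be on a shortest route through the required cells.
Route from 3: left to 2, 2× down (reaching 8), right to 9, up to 6 — 5 moves in all.
Check: all required cells visited; 5 ≤ 5 moves.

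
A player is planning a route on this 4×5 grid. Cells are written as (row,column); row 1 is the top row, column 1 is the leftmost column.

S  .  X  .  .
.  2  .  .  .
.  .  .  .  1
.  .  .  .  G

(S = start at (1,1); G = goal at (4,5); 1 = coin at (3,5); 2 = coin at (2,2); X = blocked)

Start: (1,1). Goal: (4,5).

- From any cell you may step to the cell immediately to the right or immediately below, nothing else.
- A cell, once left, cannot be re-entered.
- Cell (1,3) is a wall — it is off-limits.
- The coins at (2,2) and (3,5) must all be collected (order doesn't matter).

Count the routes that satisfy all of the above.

8

A right/down-only route from (1,1) to (4,5) makes exactly 3 down-moves and 4 right-moves in some order.
With no other constraints that would be C(7,3) = 35 routes.
A monotone route can only reach the required cells in the order (2,2), (3,5), so split there and multiply the segment counts (each segment already excludes blocked cells): (1,1)→(2,2): 2; (2,2)→(3,5): 4; (3,5)→(4,5): 1; product = 8.
That gives 8 routes.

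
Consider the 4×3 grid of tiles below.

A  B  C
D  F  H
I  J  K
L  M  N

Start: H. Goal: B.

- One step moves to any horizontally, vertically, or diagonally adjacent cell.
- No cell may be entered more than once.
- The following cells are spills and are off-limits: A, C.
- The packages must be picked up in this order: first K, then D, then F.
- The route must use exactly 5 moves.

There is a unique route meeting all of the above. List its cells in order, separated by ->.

H -> K -> J -> D -> F -> B

The waypoints must appear in the order K, D, F, with no cell reused.
Route from H: down to K, left to J, up-left to D, right to F, up to B — 5 moves in all.
Check: order respected (K at step 1, D at step 3, F at step 4); 5 moves as required.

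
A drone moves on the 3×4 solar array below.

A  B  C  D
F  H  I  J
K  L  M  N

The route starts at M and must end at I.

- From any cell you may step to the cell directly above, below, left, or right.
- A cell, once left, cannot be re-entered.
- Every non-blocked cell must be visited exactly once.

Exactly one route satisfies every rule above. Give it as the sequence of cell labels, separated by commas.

M, N, J, D, C, B, A, F, K, L, H, I

Need to visit all 12 open cells exactly once, starting at M and ending at I.
Cell A has only two open neighbours (F and B), so the path must pass straight through it: one of those is the cell it's entered from and the other is where it exits.
Route from M: right to N, 2× up (reaching D), 3× left (reaching A), 2× down (reaching K), right to L, up to H, right to I — 11 moves in all.
Check: all 12 open cells covered.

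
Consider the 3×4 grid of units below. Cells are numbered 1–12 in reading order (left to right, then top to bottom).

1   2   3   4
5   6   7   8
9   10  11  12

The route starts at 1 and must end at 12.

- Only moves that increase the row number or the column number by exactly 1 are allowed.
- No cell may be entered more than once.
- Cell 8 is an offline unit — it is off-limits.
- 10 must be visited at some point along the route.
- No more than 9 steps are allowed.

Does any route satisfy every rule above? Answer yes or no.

yes

One route that works: 1 → 5 → 9 → 10 → 11 → 12.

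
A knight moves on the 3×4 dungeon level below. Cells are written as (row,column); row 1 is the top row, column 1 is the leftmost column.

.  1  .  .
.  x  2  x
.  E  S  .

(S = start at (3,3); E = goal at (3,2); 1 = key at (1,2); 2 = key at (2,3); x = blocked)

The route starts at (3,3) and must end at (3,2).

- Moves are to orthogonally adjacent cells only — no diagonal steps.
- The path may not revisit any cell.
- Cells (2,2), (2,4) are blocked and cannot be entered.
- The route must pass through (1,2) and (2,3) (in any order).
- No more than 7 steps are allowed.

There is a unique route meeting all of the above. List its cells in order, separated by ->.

(3,3) -> (2,3) -> (1,3) -> (1,2) -> (1,1) -> (2,1) -> (3,1) -> (3,2)

Any route must reach (1,2) and (2,3) and still end at (3,2) within 7 moves, so the order of the required stops is forced.
Route from (3,3): up 2 to (1,3), left 2 to (1,1), down 2 to (3,1), right 1 to (3,2) — 7 moves in all.
Check: all required cells visited; 7 ≤ 7 moves.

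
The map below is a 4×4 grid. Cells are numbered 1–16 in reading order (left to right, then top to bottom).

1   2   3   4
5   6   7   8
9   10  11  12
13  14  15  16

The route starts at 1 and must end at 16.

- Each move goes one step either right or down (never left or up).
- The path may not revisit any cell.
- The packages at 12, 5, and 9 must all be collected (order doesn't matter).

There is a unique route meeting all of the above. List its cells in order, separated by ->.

1 -> 5 -> 9 -> 10 -> 11 -> 12 -> 16

Moves only go right or down, so the column and row indices never decrease.
Route from 1: 2× down (reaching 9), 3× right (reaching 12), down to 16 — 6 moves in all.
Check: all required cells visited.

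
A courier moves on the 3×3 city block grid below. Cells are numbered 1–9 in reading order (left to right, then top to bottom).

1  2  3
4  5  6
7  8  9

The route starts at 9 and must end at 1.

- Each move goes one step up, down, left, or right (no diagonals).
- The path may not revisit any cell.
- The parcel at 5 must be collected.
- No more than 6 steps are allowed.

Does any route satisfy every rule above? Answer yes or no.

One route that works: 9 → 6 → 5 → 2 → 1.

yes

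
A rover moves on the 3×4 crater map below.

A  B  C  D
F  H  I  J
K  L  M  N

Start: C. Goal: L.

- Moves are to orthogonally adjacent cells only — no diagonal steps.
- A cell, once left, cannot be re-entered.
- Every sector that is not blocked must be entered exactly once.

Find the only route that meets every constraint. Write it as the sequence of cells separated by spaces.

Need to visit all 12 open cells exactly once, starting at C and ending at L.
Route from C: right 1 to D, down 2 to N, left 1 to M, up 1 to I, left 1 to H, up 1 to B, left 1 to A, down 2 to K, right 1 to L — 11 moves in all.
Check: all 12 open cells covered.

C D J N M I H B A F K L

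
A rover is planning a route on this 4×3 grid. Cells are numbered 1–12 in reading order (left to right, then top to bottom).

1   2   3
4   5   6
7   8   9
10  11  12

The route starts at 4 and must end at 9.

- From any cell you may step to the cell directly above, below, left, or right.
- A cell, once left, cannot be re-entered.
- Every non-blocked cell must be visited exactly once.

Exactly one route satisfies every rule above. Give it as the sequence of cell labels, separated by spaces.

4 1 2 3 6 5 8 7 10 11 12 9

Need to visit all 12 open cells exactly once, starting at 4 and ending at 9.
Route from 4: up to 1, 2× right (reaching 3), down to 6, left to 5, down to 8, left to 7, down to 10, 2× right (reaching 12), up to 9 — 11 moves in all.
Check: all 12 open cells covered.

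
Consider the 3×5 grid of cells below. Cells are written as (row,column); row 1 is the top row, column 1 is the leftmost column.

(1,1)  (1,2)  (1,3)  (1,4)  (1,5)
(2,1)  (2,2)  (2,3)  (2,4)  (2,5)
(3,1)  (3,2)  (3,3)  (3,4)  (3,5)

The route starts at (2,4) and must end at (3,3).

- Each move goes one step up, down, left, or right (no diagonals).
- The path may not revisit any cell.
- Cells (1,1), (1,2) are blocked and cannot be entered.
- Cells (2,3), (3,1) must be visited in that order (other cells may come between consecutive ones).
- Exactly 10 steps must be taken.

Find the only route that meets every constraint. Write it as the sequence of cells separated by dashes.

The waypoints must appear in the order (2,3), (3,1), with no cell reused.
Route from (2,4): right 1 to (2,5), up 1 to (1,5), left 2 to (1,3), down 1 to (2,3), left 2 to (2,1), down 1 to (3,1), right 2 to (3,3) — 10 moves in all.
Check: order respected ((2,3) at step 5, (3,1) at step 8); 10 moves as required.

(2,4) - (2,5) - (1,5) - (1,4) - (1,3) - (2,3) - (2,2) - (2,1) - (3,1) - (3,2) - (3,3)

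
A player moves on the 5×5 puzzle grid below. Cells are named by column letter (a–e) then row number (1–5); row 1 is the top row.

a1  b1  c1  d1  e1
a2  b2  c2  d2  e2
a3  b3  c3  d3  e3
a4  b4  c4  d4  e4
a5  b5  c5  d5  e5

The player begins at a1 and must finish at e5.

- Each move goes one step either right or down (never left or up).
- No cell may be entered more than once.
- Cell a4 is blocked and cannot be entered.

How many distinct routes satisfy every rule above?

A right/down-only route from a1 to e5 makes exactly 4 down-moves and 4 right-moves in some order.
With no other constraints that would be C(8,4) = 70 routes.
Subtract routes through each blocked cell (inclusion–exclusion for overlaps): − through a4: 5 → 65.
That gives 65 routes.

65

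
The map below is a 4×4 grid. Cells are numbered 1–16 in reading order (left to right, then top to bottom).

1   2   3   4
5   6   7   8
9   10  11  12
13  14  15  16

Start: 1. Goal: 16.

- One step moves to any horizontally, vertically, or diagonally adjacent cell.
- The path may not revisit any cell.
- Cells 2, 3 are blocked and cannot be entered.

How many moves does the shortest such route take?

With diagonal moves allowed, the Chebyshev distance max(|Δrow|,|Δcol|) from 1 to 16 is 3, so at least 3 moves are needed.
A route of 3 moves achieves this: 1 → 6 → 11 → 16.
Since 3 matches the lower bound, it is optimal.

3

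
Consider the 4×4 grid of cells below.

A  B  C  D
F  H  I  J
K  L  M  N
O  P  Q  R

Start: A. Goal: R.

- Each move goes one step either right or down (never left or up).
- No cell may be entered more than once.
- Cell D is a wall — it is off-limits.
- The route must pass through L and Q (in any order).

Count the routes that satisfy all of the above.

A right/down-only route from A to R makes exactly 3 down-moves and 3 right-moves in some order.
With no other constraints that would be C(6,3) = 20 routes.
A monotone route can only reach the required cells in the order L, Q, so split there and multiply the segment counts (each segment already excludes blocked cells): A→L: 3; L→Q: 2; Q→R: 1; product = 6.
That gives 6 routes.

6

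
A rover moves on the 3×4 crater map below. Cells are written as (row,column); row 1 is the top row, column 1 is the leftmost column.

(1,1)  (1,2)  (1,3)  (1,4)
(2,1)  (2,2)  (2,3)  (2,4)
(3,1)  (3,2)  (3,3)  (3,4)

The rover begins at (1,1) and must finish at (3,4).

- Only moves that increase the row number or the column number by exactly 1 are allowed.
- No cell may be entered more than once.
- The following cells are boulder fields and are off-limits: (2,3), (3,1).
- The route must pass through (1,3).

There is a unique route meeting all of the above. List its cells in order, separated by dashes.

(1,1) - (1,2) - (1,3) - (1,4) - (2,4) - (3,4)

Moves only go right or down, so the column and row indices never decrease.
Route from (1,1): 3× right (reaching (1,4)), 2× down (reaching (3,4)) — 5 moves in all.
Check: all required cells visited.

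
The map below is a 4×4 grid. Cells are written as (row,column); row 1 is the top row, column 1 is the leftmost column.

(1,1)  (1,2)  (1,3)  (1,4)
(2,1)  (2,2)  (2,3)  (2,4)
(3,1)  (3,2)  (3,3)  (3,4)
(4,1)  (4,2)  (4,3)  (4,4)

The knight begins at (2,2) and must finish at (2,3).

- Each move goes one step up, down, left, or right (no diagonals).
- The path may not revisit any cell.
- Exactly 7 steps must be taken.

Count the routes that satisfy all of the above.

14

Need simple routes of exactly 7 moves from (2,2) to (2,3) (Manhattan distance 1, so 3 moves are spent on a detour and 3 undoing it).
Branch systematically from the start, pruning whenever the remaining move budget drops below the Manhattan distance to (2,3) or differs from it in parity. Grouping the completions by first move — via (1,2): 2; via (3,2): 7; via (2,1): 5 (no valid completion starts via (2,3)) — and summing: 2 + 7 + 5 = 14.
That gives 14 routes.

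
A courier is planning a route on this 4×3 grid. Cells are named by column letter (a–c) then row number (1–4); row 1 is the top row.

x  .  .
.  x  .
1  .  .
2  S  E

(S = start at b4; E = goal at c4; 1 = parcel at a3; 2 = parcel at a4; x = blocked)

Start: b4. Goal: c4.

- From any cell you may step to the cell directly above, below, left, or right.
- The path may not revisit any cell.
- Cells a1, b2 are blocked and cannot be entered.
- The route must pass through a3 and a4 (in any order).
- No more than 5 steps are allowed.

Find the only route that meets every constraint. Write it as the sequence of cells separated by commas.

b4, a4, a3, b3, c3, c4

The 5-move cap with required stops at a3, a4 leaves no slack for detours.
Route from b4: left 1 to a4, up 1 to a3, right 2 to c3, down 1 to c4 — 5 moves in all.
Check: all required cells visited; 5 ≤ 5 moves.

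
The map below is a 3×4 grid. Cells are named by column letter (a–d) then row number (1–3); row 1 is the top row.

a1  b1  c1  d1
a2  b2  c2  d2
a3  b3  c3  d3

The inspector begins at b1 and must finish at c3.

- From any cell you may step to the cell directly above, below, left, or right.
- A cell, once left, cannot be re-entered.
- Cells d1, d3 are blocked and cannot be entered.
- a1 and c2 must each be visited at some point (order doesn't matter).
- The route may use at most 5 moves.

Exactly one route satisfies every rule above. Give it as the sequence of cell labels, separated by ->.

b1 -> a1 -> a2 -> b2 -> c2 -> c3

The 5-move cap with required stops at a1, c2 leaves no slack for detours.
Route from b1: left to a1, down to a2, 2× right (reaching c2), down to c3 — 5 moves in all.
Check: all required cells visited; 5 ≤ 5 moves.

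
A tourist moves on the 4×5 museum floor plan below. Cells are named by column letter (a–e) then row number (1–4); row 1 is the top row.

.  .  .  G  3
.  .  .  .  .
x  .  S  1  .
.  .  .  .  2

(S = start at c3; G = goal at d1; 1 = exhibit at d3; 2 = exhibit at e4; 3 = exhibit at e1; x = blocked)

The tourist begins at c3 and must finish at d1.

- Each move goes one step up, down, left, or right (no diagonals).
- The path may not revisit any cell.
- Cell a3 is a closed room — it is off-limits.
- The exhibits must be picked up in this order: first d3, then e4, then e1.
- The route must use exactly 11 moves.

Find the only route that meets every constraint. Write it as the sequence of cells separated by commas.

The waypoints must appear in the order d3, e4, e1, with no cell reused.
Route from c3: left to b3, up to b2, 2× right (reaching d2), 2× down (reaching d4), right to e4, 3× up (reaching e1), left to d1 — 11 moves in all.
Check: order respected (1 at step 5, 2 at step 7, 3 at step 10); 11 moves as required.

c3, b3, b2, c2, d2, d3, d4, e4, e3, e2, e1, d1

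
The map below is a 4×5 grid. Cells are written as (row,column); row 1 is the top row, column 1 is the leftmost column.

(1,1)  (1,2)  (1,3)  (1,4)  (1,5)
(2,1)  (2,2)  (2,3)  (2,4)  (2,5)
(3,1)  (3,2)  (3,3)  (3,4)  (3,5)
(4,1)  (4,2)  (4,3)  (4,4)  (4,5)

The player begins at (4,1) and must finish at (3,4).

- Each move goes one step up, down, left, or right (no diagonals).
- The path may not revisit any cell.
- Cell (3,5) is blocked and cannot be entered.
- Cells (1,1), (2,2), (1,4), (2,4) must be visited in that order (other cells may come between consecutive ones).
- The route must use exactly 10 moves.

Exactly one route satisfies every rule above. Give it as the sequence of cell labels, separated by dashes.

The waypoints must appear in the order (1,1), (2,2), (1,4), (2,4), with no cell reused.
Route from (4,1): 3× up (reaching (1,1)), right to (1,2), down to (2,2), right to (2,3), up to (1,3), right to (1,4), 2× down (reaching (3,4)) — 10 moves in all.
Check: order respected ((1,1) at step 3, (2,2) at step 5, (1,4) at step 8, (2,4) at step 9); 10 moves as required.

(4,1) - (3,1) - (2,1) - (1,1) - (1,2) - (2,2) - (2,3) - (1,3) - (1,4) - (2,4) - (3,4)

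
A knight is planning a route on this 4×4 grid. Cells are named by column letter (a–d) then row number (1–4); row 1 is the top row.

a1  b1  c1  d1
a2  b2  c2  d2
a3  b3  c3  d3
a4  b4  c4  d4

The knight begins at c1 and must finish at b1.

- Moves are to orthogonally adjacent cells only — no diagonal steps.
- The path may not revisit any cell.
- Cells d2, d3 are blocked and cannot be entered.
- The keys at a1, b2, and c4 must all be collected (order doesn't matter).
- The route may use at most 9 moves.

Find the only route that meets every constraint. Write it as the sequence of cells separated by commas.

The budget equals the shortest possible length, so every move has to be on a shortest route through the required cells.
Route from c1: down 3 to c4, left 1 to b4, up 2 to b2, left 1 to a2, up 1 to a1, right 1 to b1 — 9 moves in all.
Check: all required cells visited; 9 ≤ 9 moves.

c1, c2, c3, c4, b4, b3, b2, a2, a1, b1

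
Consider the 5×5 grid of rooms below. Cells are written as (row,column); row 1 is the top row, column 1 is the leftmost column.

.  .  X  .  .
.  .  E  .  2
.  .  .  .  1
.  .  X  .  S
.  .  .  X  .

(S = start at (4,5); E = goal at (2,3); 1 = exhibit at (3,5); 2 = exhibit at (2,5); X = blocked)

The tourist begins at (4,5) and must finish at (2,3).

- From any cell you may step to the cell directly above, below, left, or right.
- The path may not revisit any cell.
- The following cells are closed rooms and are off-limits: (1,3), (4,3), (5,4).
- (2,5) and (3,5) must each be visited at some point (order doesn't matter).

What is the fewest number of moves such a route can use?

Any route passes through (2,5) and (3,5) in some order between (4,5) and (2,3). Summing Manhattan distances along each leg and taking the cheapest ordering ((4,5) → (3,5) → (2,5) → (2,3)) gives a lower bound of 1 + 1 + 2 = 4 moves.
A route of 4 moves achieves this: (4,5) → (3,5) → (2,5) → (2,4) → (2,3).
Since 4 matches the lower bound, it is optimal.

4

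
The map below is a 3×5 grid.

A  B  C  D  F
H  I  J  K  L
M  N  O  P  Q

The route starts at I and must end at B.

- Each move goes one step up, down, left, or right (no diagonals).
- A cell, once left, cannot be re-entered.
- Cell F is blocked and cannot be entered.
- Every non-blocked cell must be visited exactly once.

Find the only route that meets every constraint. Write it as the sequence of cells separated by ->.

I -> J -> C -> D -> K -> L -> Q -> P -> O -> N -> M -> H -> A -> B

Need to visit all 14 open cells exactly once, starting at I and ending at B.
Route from I: right to J, up to C, right to D, down to K, right to L, down to Q, 4× left (reaching M), 2× up (reaching A), right to B — 13 moves in all.
Check: all 14 open cells covered.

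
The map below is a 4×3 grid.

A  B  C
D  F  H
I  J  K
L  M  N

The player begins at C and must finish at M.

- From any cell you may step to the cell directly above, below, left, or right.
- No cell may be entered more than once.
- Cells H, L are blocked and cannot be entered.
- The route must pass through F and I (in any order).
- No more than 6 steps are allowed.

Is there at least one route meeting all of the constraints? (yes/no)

yes

One route that works: C → B → F → D → I → J → M.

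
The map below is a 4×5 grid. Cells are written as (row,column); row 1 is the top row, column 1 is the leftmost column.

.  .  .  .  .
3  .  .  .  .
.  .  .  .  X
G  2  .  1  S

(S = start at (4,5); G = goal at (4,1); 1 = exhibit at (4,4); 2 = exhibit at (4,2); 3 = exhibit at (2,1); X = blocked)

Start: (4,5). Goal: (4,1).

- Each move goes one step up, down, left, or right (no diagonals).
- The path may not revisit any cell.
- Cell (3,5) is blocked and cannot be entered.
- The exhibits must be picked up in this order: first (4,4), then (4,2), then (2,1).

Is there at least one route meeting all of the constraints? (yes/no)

yes

One route that works: (4,5) → (4,4) → (4,3) → (4,2) → (3,2) → (2,2) → (2,1) → (3,1) → (4,1).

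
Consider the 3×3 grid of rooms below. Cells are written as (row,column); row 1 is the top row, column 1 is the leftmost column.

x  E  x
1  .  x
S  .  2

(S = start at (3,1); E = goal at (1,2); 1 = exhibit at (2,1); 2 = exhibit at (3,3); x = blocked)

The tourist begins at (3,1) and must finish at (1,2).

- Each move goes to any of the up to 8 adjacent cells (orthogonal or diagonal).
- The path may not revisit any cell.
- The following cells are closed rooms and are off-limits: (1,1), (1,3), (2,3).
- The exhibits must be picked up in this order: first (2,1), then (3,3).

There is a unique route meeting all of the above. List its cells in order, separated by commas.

(3,1), (2,1), (3,2), (3,3), (2,2), (1,2)

The waypoints must appear in the order (2,1), (3,3), with no cell reused.
Route from (3,1): up 1 to (2,1), down-right 1 to (3,2), right 1 to (3,3), up-left 1 to (2,2), up 1 to (1,2) — 5 moves in all.
Check: order respected (1 at step 1, 2 at step 3).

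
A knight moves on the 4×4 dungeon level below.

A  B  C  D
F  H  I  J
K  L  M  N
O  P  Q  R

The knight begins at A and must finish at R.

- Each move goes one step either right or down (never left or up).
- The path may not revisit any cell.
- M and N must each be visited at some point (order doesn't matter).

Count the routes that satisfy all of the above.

6

A right/down-only route from A to R makes exactly 3 down-moves and 3 right-moves in some order.
With no other constraints that would be C(6,3) = 20 routes.
A monotone route can only reach the required cells in the order M, N, so split there and multiply the segment counts: A→M: 6; M→N: 1; N→R: 1; product = 6.
That gives 6 routes.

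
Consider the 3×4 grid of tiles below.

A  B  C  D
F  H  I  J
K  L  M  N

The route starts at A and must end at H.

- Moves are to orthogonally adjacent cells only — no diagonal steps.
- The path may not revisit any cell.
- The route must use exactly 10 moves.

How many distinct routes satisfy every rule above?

7

Need simple routes of exactly 10 moves from A to H (Manhattan distance 2, so 4 moves are spent on a detour and 4 undoing it).
Enumerating: A F K L M I J D C B H | A F K L M N J D C I H | A F K L M N J D C B H | A F K L M N J I C B H | A B C I J N M L K F H | A B C D J N M L K F H | A B C D J I M L K F H.
That gives 7 routes.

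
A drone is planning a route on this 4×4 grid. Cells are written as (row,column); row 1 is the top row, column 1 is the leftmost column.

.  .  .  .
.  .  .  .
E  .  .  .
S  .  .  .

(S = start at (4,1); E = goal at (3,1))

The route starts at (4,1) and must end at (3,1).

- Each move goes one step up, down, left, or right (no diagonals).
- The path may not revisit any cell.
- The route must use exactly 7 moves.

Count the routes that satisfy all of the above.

6

Need simple routes of exactly 7 moves from (4,1) to (3,1) (Manhattan distance 1, so 3 moves are spent on a detour and 3 undoing it).
Enumerating: (4,1) (4,2) (3,2) (2,2) (1,2) (1,1) (2,1) (3,1) | (4,1) (4,2) (3,2) (3,3) (2,3) (2,2) (2,1) (3,1) | (4,1) (4,2) (4,3) (3,3) (2,3) (2,2) (3,2) (3,1) | (4,1) (4,2) (4,3) (3,3) (2,3) (2,2) (2,1) (3,1) | (4,1) (4,2) (4,3) (3,3) (3,2) (2,2) (2,1) (3,1) | (4,1) (4,2) (4,3) (4,4) (3,4) (3,3) (3,2) (3,1).
That gives 6 routes.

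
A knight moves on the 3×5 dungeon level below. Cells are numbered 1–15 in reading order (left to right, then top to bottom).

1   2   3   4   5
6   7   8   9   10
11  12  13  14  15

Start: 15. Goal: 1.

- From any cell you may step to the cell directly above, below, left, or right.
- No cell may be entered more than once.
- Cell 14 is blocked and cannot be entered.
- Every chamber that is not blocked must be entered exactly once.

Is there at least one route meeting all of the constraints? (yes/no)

no

Colour the cells like a checkerboard: each orthogonal step flips colour, so a Hamiltonian route alternates colours. Here there are 8 cells of one colour and 6 of the other, with start on the same colour as the goal — the counts and endpoints can't be arranged into an alternating sequence of length 14, so no Hamiltonian route exists.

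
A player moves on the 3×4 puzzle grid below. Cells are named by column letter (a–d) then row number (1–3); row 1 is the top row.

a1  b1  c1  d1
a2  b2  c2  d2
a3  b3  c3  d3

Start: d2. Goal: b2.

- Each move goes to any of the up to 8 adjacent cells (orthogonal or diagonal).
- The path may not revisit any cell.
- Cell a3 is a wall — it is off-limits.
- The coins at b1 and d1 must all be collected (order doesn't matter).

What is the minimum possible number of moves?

Any route passes through b1 and d1 in some order between d2 and b2. Summing Chebyshev distances along each leg and taking the cheapest ordering (d2 → d1 → b1 → b2) gives a lower bound of 1 + 2 + 1 = 4 moves.
A route of 4 moves achieves this: d2 → d1 → c1 → b1 → b2.
Since 4 matches the lower bound, it is optimal.

4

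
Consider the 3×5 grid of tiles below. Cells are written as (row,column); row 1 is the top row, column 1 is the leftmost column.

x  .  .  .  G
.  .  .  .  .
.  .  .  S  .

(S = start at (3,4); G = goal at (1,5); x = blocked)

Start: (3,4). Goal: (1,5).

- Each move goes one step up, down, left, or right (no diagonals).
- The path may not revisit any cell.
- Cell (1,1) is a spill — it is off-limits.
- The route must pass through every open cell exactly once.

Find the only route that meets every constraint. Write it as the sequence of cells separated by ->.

Need to visit all 14 open cells exactly once, starting at (3,4) and ending at (1,5).
Route from (3,4): right 1 to (3,5), up 1 to (2,5), left 2 to (2,3), down 1 to (3,3), left 2 to (3,1), up 1 to (2,1), right 1 to (2,2), up 1 to (1,2), right 3 to (1,5) — 13 moves in all.
Check: all 14 open cells covered.

(3,4) -> (3,5) -> (2,5) -> (2,4) -> (2,3) -> (3,3) -> (3,2) -> (3,1) -> (2,1) -> (2,2) -> (1,2) -> (1,3) -> (1,4) -> (1,5)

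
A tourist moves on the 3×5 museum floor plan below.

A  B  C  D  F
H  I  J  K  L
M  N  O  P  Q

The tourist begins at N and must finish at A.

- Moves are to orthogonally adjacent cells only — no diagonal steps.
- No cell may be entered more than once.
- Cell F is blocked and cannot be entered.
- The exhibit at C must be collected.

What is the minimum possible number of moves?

5

Any route passes through C somewhere between N and A. Summing Manhattan distances along the two legs (N → C → A) gives a lower bound of 3 + 2 = 5 moves.
A route of 5 moves achieves this: N → I → J → C → B → A.
Since 5 matches the lower bound, it is optimal.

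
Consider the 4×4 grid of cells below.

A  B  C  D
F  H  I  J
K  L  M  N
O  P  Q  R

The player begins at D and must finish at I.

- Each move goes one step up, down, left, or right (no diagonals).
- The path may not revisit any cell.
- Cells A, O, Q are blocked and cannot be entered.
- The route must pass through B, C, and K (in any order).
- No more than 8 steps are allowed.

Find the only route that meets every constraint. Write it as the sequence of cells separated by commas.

D, C, B, H, F, K, L, M, I

Any route must reach B, C, and K and still end at I within 8 moves, so the order of the required stops is forced.
Route from D: 2× left (reaching B), down to H, left to F, down to K, 2× right (reaching M), up to I — 8 moves in all.
Check: all required cells visited; 8 ≤ 8 moves.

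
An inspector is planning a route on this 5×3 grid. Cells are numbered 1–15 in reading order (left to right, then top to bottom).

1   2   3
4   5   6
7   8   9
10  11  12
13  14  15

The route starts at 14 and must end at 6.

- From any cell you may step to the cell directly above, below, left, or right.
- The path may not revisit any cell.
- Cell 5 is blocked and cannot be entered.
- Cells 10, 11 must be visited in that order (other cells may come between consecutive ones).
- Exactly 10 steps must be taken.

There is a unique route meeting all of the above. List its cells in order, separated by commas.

The waypoints must appear in the order 10, 11, with no cell reused.
Route from 14: left 1 to 13, up 1 to 10, right 1 to 11, up 1 to 8, left 1 to 7, up 2 to 1, right 2 to 3, down 1 to 6 — 10 moves in all.
Check: order respected (10 at step 2, 11 at step 3); 10 moves as required.

14, 13, 10, 11, 8, 7, 4, 1, 2, 3, 6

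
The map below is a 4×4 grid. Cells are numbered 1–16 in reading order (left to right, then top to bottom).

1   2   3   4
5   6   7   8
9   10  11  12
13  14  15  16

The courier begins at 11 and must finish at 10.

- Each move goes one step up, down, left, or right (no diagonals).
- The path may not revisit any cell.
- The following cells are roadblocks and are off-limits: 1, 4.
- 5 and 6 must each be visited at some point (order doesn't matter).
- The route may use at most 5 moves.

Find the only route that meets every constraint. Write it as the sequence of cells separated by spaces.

The 5-move cap with required stops at 5, 6 leaves no slack for detours.
Route from 11: up 1 to 7, left 2 to 5, down 1 to 9, right 1 to 10 — 5 moves in all.
Check: all required cells visited; 5 ≤ 5 moves.

11 7 6 5 9 10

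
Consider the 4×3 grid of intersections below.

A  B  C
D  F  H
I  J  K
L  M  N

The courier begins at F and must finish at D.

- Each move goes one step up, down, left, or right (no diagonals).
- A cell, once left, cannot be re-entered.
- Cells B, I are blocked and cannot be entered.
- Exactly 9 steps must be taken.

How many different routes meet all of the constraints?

Need simple routes of exactly 9 moves from F to D (Manhattan distance 1, so 4 moves are spent on a detour and 4 undoing it).
No route satisfies every constraint, so the count is 0.

0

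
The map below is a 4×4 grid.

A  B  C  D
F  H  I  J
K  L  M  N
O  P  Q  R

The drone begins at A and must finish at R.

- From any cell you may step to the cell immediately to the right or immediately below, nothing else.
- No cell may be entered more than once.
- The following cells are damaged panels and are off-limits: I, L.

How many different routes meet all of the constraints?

2

A right/down-only route from A to R makes exactly 3 down-moves and 3 right-moves in some order.
With no other constraints that would be C(6,3) = 20 routes.
Subtract routes through each blocked cell (inclusion–exclusion for overlaps): − through I: 9 − through L: 9 → 2.
That gives 2 routes.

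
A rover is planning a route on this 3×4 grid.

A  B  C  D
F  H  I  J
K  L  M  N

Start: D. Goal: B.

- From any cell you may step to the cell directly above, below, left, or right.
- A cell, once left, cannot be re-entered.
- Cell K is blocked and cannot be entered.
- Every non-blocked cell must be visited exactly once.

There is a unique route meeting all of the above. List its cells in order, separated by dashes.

Need to visit all 11 open cells exactly once, starting at D and ending at B.
Cell F has only two open neighbours (A and H), so the path must pass straight through it: one of those is the cell it's entered from and the other is where it exits.
Route from D: left 1 to C, down 1 to I, right 1 to J, down 1 to N, left 2 to L, up 1 to H, left 1 to F, up 1 to A, right 1 to B — 10 moves in all.
Check: all 11 open cells covered.

D - C - I - J - N - M - L - H - F - A - B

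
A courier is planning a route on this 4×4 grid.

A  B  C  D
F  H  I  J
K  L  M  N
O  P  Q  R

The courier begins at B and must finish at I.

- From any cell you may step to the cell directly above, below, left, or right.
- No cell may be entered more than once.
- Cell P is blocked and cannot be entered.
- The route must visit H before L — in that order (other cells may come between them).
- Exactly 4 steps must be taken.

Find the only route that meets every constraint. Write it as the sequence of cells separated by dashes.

B - H - L - M - I

The waypoints must appear in the order H, L, with no cell reused.
Route from B: down 2 to L, right 1 to M, up 1 to I — 4 moves in all.
Check: order respected (H at step 1, L at step 2); 4 moves as required.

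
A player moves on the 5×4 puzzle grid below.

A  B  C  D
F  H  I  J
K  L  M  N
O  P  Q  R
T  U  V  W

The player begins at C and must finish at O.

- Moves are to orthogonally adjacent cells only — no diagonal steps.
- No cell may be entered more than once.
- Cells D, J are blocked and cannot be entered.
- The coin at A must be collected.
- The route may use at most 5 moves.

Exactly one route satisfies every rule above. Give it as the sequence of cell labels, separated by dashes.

C - B - A - F - K - O

The 5-move cap with required stops at A leaves no slack for detours.
Route from C: 2× left (reaching A), 3× down (reaching O) — 5 moves in all.
Check: all required cells visited; 5 ≤ 5 moves.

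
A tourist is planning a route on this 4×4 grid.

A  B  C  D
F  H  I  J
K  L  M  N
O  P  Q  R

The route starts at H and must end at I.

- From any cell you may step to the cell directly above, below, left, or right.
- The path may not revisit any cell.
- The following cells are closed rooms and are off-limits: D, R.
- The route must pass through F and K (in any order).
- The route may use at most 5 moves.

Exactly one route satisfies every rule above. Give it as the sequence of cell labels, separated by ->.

Any route must reach F and K and still end at I within 5 moves, so the order of the required stops is forced.
Route from H: left to F, down to K, 2× right (reaching M), up to I — 5 moves in all.
Check: all required cells visited; 5 ≤ 5 moves.

H -> F -> K -> L -> M -> I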